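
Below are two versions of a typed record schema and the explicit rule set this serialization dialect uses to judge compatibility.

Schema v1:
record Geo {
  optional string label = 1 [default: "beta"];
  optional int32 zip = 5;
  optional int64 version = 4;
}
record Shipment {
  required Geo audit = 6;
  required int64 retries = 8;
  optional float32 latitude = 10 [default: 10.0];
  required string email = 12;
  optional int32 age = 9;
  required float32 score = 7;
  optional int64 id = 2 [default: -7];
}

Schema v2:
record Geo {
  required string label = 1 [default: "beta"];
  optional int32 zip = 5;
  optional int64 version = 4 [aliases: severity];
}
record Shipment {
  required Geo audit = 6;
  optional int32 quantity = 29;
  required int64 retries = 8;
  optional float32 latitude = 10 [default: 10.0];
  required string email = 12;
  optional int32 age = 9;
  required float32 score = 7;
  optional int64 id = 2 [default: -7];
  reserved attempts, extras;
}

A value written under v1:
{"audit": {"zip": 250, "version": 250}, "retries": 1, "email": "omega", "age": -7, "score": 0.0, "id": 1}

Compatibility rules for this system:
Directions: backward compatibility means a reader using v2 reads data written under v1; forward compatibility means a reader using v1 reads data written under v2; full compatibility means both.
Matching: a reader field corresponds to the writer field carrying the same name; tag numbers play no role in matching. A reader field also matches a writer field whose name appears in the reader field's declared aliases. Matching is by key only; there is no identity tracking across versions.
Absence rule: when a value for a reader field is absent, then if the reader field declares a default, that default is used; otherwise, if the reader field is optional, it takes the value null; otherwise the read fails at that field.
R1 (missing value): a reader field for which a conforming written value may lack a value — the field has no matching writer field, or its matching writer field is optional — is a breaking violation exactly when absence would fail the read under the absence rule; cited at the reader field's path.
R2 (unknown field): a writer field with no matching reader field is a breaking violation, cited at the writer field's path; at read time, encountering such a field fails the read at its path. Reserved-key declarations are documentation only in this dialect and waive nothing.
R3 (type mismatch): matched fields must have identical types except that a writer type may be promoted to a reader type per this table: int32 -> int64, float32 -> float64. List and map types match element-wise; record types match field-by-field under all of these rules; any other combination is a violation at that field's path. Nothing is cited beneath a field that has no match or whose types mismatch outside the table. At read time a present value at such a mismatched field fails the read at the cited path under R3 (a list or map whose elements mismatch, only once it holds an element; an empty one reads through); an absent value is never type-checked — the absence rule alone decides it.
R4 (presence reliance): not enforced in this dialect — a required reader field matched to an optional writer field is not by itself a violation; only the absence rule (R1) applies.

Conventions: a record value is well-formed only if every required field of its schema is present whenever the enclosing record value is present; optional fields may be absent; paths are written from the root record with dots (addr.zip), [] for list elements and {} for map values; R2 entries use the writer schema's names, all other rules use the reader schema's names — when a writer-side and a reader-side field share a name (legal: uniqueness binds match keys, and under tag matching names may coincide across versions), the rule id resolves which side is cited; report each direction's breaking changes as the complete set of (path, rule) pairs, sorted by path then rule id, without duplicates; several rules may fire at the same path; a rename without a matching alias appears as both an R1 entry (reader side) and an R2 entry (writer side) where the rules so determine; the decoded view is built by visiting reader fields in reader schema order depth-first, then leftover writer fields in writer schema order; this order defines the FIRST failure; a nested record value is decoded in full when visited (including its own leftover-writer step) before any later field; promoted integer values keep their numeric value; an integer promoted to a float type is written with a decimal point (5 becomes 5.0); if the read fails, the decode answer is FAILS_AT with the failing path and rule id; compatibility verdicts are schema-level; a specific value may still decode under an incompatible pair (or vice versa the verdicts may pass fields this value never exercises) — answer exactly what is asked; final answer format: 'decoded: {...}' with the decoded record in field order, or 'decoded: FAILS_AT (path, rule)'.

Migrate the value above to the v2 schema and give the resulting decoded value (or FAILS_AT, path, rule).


decoded: {"audit": {"label": "beta", "zip": 250, "version": 250}, "quantity": null, "retries": 1, "latitude": 10.0, "email": "omega", "age": -7, "score": 0.0, "id": 1}

arrows below run writer -> reader for Shipment
decode walk for Shipment under reader schema v2:
  audit.label := "beta" (no value, default fills)
  audit.zip := 250
  audit.version := 250
  quantity := null (not supplied -> null)
  retries := 1
  latitude := 10.0 (no value, default fills)
  email := "omega"
  age := -7
  score := 0.0
  id := 1
  => decoded: {"audit": {"label": "beta", "zip": 250, "version": 250}, "quantity": null, "retries": 1, "latitude": 10.0, "email": "omega", "age": -7, "score": 0.0, "id": 1}
remaining Shipment differences; none change what is asked:
  field label in record Geo: optional changed to required -> fires no rule on Shipment under this dialect and leaves the result unchanged


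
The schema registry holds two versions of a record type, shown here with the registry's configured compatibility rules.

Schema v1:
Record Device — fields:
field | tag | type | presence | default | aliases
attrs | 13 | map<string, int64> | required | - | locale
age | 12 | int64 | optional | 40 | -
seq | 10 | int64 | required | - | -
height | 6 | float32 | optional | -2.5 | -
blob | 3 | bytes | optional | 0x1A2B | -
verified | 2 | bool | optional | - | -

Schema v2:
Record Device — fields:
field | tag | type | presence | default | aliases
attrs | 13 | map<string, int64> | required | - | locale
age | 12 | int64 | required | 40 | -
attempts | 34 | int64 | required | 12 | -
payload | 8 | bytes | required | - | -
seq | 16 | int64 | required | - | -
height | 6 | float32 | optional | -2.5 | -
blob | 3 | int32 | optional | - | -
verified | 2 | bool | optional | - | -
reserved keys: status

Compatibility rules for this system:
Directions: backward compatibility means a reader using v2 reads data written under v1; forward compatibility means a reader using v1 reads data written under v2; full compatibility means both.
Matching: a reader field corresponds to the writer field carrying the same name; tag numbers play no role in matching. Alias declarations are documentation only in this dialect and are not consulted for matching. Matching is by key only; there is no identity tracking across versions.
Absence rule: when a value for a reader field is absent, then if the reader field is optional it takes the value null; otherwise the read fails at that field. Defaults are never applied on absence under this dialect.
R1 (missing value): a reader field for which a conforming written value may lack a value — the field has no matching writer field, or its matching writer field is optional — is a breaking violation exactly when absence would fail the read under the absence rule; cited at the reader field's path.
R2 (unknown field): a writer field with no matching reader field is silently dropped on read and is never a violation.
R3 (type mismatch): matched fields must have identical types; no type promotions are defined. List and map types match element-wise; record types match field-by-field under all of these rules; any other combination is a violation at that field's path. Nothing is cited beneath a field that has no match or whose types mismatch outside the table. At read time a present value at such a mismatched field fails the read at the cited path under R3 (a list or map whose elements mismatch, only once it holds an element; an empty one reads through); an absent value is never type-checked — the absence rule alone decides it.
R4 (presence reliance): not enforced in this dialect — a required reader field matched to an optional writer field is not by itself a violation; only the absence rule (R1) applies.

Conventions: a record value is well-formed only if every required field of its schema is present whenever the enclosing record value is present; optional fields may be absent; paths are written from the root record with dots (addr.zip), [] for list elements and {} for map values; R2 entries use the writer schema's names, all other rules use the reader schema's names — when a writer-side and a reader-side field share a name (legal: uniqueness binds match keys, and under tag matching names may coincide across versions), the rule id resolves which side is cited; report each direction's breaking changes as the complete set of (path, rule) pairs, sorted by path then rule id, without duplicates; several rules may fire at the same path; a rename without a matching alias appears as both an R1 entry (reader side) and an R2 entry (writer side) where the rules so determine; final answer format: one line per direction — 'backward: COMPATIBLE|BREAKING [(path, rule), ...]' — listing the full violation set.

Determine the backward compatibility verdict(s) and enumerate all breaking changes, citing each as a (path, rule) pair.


arrows below run writer -> reader for Device
checking backward for Device: reader v2 against writer v1:
  attrs: paired with writer attrs (map<string, int64> -> map<string, int64>; writer required)
  age: paired with writer age (int64 -> int64; writer optional)
  attempts has no writer counterpart
  payload has no writer counterpart
  seq: paired with writer seq (int64 -> int64; writer required)
  height: paired with writer height (float32 -> float32; writer optional)
  blob: paired with writer blob (bytes -> int32; writer optional)
  verified: paired with writer verified (bool -> bool; writer optional)
  breaking: (age, R1)
  breaking: (attempts, R1)
  breaking: (blob, R3)
  breaking: (payload, R1)
  => backward: BREAKING (4)
the other Device changes do not affect what is asked:
  field seq in record Device: tag 10 changed to 16 -> fires no rule on Device, leaving the asked answer as it is

backward: BREAKING [(age, R1), (attempts, R1), (blob, R3), (payload, R1)]


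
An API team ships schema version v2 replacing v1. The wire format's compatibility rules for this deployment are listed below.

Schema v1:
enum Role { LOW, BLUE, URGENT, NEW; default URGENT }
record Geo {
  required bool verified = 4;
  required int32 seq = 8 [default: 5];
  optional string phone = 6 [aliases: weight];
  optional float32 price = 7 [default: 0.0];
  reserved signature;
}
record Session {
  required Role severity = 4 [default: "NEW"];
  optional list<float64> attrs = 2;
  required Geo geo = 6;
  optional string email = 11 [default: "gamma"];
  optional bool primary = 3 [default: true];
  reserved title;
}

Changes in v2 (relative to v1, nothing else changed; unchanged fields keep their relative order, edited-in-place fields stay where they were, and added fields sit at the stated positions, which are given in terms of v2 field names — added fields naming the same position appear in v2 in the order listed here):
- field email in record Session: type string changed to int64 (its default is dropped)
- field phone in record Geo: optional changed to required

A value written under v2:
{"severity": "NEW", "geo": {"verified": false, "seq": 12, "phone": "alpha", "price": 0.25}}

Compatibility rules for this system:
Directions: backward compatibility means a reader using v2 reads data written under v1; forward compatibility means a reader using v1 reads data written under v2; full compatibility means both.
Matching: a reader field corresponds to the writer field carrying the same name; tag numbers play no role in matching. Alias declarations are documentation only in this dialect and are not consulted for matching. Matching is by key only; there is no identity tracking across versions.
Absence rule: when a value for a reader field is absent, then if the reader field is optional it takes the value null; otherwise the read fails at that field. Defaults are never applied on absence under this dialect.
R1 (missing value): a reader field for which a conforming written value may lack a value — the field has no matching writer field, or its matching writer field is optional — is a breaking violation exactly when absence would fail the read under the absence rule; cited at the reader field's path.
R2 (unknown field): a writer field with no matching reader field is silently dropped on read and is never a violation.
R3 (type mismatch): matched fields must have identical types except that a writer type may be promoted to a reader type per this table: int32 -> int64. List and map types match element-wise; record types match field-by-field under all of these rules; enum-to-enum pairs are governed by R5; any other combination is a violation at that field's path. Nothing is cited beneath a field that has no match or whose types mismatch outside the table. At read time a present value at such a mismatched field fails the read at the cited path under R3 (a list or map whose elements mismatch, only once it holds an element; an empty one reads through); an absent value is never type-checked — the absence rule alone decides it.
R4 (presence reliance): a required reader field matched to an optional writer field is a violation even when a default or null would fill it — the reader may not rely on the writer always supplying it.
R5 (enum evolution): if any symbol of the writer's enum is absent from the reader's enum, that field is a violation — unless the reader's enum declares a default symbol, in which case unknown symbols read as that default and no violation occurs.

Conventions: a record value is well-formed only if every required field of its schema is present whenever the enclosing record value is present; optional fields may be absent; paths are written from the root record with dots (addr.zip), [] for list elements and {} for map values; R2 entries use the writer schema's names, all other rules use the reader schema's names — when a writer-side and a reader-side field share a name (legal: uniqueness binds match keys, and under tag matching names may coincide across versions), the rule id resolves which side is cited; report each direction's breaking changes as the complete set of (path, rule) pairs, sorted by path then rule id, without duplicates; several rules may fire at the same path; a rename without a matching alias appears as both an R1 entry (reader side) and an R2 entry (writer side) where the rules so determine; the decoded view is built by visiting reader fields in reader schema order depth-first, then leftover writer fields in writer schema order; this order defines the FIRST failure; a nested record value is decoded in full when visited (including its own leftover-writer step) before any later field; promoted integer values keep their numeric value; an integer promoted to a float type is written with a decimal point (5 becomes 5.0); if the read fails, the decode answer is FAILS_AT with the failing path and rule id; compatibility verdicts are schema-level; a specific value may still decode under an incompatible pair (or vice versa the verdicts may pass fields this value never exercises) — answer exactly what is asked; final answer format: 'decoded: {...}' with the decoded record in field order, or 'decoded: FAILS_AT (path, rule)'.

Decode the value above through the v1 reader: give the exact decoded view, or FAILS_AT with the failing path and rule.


decoded: {"severity": "NEW", "attrs": null, "geo": {"verified": false, "seq": 12, "phone": "alpha", "price": 0.25}, "email": null, "primary": null}

arrows below run writer -> reader for Session
migrating the Session value to v1:
  severity := "NEW"
  attrs := null (missing; optional => null)
  geo.verified := false
  geo.seq := 12
  geo.phone := "alpha"
  geo.price := 0.25
  email := null (missing; optional => null)
  primary := null (missing; optional => null)
  => decoded: {"severity": "NEW", "attrs": null, "geo": {"verified": false, "seq": 12, "phone": "alpha", "price": 0.25}, "email": null, "primary": null}
remaining Session differences; none change what is asked:
  field email in record Session: type string changed to int64 (its default is dropped) -> affects the rule determinations only; this particular Session value decodes identically
  field phone in record Geo: optional changed to required -> affects the rule determinations only; this particular Session value decodes identically


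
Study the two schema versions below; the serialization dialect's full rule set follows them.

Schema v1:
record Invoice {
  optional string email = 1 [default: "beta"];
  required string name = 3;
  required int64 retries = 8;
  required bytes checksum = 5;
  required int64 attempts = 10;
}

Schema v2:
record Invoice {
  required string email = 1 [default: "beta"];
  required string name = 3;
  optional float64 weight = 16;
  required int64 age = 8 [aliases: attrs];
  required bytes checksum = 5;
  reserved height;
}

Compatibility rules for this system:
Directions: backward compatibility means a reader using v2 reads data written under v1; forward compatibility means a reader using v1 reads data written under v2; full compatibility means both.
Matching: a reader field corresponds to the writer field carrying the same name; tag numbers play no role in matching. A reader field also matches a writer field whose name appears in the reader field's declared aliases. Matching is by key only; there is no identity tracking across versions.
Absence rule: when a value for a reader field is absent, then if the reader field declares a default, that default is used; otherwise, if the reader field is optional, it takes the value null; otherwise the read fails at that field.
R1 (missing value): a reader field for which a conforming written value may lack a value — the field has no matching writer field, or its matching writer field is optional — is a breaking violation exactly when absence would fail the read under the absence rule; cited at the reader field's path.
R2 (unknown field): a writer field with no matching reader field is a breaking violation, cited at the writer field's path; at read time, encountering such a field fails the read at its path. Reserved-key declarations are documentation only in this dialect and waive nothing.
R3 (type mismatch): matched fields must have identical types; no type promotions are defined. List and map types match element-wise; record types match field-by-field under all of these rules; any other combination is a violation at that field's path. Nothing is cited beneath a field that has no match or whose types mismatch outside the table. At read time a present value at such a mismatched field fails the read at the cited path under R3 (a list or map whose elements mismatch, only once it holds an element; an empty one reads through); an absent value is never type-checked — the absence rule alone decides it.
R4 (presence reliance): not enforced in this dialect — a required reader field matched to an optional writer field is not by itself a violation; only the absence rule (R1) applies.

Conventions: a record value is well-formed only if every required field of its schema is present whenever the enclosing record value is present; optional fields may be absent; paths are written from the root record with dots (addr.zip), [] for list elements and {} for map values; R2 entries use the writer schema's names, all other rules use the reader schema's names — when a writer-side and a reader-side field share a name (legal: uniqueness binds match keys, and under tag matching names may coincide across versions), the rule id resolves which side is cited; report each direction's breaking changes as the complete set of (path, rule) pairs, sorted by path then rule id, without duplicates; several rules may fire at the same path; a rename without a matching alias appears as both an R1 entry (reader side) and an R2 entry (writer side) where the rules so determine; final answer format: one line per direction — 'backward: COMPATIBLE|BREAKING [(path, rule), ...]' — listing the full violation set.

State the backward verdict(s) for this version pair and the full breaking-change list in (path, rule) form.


backward: BREAKING [(age, R1), (attempts, R2), (retries, R2)]

arrows below run writer -> reader for Invoice
backward pass over Invoice, reader schema v2, writer schema v1:
  email: paired with writer email (string -> string; writer optional)
  name: paired with writer name (string -> string; writer required)
  no writer field matches reader weight
  no writer field matches reader age
  checksum: paired with writer checksum (bytes -> bytes; writer required)
  retries (writer side), unknown to reader
  attempts (writer side), unknown to reader
  violation R1 at age
  violation R2 at attempts
  violation R2 at retries
  => backward: BREAKING (3)
the other Invoice changes do not affect what is asked:
  field email in record Invoice: optional changed to required -> no rule fires on it in Invoice's dialect; the asked verdict holds
  added field weight to record Invoice: optional float64, tag 16 (in v2 it sits immediately before age) -> matters only for Invoice's forward compatibility — outside the asked direction


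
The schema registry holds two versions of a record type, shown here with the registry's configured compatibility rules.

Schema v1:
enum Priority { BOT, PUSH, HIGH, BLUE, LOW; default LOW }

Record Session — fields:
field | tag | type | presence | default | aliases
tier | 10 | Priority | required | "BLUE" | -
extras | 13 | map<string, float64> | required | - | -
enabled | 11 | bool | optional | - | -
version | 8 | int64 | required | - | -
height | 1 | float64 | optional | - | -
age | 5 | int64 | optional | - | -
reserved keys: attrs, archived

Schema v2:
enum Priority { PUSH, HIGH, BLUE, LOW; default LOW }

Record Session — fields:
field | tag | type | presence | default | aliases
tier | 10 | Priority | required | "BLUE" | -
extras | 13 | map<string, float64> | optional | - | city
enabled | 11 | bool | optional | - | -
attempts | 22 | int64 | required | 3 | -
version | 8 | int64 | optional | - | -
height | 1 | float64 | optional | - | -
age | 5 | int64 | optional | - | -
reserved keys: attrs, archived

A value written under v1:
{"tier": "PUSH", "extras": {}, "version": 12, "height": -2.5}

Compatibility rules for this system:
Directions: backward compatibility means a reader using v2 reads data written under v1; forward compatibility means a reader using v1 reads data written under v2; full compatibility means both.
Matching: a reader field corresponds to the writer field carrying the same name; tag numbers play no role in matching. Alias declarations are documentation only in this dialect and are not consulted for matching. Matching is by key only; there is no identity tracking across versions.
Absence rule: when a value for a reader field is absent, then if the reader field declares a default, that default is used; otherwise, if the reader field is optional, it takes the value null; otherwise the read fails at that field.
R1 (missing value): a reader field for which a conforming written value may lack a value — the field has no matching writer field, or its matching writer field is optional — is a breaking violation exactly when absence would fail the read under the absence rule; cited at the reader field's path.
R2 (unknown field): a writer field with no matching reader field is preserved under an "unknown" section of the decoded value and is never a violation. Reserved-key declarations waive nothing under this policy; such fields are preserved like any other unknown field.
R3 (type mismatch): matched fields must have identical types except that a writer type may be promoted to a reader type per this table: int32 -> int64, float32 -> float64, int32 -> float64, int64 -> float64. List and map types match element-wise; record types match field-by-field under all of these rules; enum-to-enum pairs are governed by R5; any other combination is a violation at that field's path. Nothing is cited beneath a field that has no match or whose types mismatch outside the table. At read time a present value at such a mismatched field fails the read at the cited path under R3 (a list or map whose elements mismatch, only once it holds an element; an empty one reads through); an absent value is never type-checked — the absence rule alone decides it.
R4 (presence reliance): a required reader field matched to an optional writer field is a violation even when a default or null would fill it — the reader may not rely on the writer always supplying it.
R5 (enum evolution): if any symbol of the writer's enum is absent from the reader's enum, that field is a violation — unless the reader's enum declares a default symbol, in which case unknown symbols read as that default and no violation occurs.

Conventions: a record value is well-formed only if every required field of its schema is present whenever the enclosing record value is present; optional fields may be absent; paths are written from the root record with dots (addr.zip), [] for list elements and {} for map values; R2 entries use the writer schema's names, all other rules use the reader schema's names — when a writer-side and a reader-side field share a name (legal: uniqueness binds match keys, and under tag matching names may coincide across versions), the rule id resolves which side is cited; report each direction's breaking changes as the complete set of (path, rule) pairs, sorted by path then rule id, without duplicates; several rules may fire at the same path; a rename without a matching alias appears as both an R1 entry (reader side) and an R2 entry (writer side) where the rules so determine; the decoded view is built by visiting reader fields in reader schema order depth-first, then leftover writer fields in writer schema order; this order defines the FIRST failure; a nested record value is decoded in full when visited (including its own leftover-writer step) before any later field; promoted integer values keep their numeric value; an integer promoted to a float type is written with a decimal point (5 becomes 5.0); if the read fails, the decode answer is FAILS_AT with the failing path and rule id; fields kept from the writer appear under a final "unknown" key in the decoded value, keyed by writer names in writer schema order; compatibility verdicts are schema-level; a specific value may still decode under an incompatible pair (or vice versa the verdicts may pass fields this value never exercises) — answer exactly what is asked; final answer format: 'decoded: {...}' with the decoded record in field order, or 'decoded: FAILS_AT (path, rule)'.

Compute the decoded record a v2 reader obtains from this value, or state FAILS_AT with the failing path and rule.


decoded: {"tier": "PUSH", "extras": {}, "enabled": null, "attempts": 3, "version": 12, "height": -2.5, "age": null}

arrows below run writer -> reader for Session
decode (reader v2):
  tier := "PUSH"
  extras := {}
  enabled := null (missing; optional => null)
  attempts := 3 (missing; default applied)
  version := 12
  height := -2.5
  age := null (missing; optional => null)
  => decoded: {"tier": "PUSH", "extras": {}, "enabled": null, "attempts": 3, "version": 12, "height": -2.5, "age": null}
ruling out the remaining Session differences:
  field extras in record Session: required changed to optional -> changes Session's schema-level verdicts only — the decode of this value is the same
  enum Priority (field tier in record Session): symbol BOT removed -> fires no rule on Session under this dialect and leaves the result unchanged
  field version in record Session: required changed to optional -> changes Session's schema-level verdicts only — the decode of this value is the same


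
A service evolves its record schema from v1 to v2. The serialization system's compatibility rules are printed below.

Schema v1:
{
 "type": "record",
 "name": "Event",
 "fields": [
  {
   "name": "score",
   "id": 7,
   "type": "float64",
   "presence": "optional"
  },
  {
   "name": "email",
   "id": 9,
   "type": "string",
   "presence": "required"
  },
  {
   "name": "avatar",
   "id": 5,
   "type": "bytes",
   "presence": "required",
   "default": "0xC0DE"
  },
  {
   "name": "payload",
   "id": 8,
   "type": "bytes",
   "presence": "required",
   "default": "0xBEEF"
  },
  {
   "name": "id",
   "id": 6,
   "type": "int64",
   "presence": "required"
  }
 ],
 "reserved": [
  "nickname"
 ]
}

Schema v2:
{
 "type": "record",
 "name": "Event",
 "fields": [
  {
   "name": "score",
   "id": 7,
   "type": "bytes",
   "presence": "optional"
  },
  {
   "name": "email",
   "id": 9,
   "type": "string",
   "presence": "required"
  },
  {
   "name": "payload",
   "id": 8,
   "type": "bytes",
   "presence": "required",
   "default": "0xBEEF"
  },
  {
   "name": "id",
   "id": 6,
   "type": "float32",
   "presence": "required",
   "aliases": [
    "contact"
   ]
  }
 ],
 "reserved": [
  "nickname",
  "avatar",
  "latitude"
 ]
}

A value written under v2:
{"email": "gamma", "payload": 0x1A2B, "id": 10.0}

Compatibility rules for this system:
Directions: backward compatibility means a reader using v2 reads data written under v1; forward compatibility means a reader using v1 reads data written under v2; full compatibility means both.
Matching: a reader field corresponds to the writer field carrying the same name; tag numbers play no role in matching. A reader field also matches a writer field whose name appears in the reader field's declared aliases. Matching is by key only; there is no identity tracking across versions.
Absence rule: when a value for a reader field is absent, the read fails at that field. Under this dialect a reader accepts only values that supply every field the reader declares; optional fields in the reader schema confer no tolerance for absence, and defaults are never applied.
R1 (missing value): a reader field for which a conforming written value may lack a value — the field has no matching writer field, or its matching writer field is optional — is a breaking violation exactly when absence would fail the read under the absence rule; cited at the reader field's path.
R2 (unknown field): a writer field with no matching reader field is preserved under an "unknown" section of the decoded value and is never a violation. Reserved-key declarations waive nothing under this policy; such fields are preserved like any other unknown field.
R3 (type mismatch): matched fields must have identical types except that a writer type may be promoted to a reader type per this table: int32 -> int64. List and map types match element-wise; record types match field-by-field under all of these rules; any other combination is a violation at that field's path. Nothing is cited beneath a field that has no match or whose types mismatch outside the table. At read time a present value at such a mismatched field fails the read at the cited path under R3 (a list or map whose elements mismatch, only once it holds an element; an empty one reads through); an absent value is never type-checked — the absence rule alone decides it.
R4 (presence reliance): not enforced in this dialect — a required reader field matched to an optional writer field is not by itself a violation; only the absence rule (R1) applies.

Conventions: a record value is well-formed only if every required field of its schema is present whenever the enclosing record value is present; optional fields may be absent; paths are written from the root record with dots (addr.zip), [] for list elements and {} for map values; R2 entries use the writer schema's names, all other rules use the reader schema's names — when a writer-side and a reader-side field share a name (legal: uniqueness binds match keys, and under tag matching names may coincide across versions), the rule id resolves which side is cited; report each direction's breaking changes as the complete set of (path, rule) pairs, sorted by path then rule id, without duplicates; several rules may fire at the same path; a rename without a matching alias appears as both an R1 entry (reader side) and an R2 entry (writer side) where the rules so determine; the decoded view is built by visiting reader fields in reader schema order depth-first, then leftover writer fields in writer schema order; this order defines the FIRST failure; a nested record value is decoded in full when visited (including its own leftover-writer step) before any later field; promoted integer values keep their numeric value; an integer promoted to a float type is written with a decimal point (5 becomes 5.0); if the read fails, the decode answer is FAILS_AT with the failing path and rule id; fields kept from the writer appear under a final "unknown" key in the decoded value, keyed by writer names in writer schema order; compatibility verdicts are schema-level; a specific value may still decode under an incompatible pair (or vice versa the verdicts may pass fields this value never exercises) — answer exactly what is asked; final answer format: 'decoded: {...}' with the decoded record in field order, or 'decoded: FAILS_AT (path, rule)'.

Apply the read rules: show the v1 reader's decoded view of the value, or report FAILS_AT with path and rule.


decoded: FAILS_AT (score, R1)

in Event below, arrows point writer -> reader
decode (reader v1):
  read fails at score under R1 (no fill)
  => FAILS_AT (score, R1)
ruling out the remaining Event differences:
  removed field avatar from record Event (its key "avatar" joins the reserved list) -> schema-level compatibility only; this Event value's decode is unchanged
  field id in record Event: type int64 changed to float32 -> schema-level compatibility only; this Event value's decode is unchanged


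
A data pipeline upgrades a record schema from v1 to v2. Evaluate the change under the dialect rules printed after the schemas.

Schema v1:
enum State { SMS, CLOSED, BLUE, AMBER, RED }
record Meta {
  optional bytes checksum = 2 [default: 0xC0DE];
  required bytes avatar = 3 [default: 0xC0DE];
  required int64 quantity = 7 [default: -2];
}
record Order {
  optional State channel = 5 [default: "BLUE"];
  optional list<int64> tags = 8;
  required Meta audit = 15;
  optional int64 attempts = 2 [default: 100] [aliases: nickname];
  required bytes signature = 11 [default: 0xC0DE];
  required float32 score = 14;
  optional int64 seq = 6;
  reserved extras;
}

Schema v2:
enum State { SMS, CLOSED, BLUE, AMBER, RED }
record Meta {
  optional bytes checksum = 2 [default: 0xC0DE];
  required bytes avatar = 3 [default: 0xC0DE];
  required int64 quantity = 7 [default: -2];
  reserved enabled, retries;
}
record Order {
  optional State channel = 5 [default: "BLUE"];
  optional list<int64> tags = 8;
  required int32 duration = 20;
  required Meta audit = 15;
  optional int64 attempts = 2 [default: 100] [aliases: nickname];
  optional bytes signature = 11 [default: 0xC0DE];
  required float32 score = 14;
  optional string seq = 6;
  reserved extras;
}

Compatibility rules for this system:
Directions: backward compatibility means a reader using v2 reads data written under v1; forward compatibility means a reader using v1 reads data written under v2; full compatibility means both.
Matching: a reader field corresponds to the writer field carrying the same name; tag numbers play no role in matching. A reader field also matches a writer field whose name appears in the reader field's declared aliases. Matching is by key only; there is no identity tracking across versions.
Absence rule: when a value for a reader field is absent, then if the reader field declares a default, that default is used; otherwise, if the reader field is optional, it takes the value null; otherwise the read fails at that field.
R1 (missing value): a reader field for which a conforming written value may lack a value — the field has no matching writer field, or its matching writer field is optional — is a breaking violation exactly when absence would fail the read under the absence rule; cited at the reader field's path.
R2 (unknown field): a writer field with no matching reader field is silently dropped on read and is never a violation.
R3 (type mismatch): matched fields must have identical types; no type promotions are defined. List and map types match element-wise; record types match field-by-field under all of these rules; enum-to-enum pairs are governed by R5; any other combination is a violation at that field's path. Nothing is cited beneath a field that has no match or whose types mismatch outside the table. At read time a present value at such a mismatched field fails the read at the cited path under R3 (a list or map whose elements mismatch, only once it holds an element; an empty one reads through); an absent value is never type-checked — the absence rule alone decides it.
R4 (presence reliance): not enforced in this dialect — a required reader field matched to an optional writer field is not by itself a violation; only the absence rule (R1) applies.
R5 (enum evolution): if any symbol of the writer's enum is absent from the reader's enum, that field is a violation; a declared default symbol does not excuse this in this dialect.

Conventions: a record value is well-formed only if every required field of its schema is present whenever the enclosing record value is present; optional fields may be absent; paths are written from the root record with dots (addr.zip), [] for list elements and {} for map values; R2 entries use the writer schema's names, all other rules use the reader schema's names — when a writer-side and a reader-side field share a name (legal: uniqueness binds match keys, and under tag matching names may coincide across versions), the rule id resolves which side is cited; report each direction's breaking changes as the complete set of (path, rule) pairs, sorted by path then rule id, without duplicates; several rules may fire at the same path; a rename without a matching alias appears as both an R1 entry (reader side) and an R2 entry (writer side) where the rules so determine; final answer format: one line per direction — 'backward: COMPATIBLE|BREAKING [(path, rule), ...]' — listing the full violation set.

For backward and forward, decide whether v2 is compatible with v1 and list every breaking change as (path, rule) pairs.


in Order below, arrows point writer -> reader
checking backward for Order: reader v2 against writer v1:
  channel: State -> State, writer optional; from channel
  tags: list<int64> -> list<int64>, writer optional; from tags
  duration has no writer counterpart
  audit: Meta -> Meta, writer required; from audit
  attempts: int64 -> int64, writer optional; from attempts
  signature: bytes -> bytes, writer required; from signature
  score: float32 -> float32, writer required; from score
  seq: int64 -> string, writer optional; from seq
  audit.checksum: bytes -> bytes, writer optional; from audit.checksum
  audit.avatar: bytes -> bytes, writer required; from audit.avatar
  audit.quantity: int64 -> int64, writer required; from audit.quantity
  rule R1 violated at duration
  rule R3 violated at seq
  backward on Order therefore BREAKING (2)
checking forward for Order: reader v1 against writer v2:
  channel: State -> State, writer optional; from channel
  tags: list<int64> -> list<int64>, writer optional; from tags
  audit: Meta -> Meta, writer required; from audit
  attempts: int64 -> int64, writer optional; from attempts
  signature: bytes -> bytes, writer optional; from signature
  score: float32 -> float32, writer required; from score
  seq: string -> int64, writer optional; from seq
  duration (writer side), unknown to reader
  audit.checksum: bytes -> bytes, writer optional; from audit.checksum
  audit.avatar: bytes -> bytes, writer required; from audit.avatar
  audit.quantity: int64 -> int64, writer required; from audit.quantity
  rule R3 violated at seq
  forward on Order therefore BREAKING (1)

backward: BREAKING [(duration, R1), (seq, R3)]; forward: BREAKING [(seq, R3)]
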